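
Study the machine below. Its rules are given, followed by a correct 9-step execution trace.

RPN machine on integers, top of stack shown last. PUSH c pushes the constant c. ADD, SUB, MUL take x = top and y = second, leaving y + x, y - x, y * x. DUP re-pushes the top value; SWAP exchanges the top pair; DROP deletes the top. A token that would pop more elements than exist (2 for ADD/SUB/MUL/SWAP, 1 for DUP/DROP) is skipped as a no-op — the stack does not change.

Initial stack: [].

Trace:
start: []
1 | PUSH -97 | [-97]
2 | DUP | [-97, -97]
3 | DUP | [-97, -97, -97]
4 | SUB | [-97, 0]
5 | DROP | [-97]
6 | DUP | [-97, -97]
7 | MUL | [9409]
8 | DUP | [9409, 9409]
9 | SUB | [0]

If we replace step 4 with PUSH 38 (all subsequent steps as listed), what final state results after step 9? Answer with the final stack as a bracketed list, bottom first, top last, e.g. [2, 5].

[-97, -97, 0]

(re-executing from step 4 with the substitution; state before step 4: [-97, -97, -97])
4 | PUSH 38 | [-97, -97, -97, 38]
5 | DROP | [-97, -97, -97]
6 | DUP | [-97, -97, -97, -97]
7 | MUL | [-97, -97, 9409]
8 | DUP | [-97, -97, 9409, 9409]
9 | SUB | [-97, -97, 0]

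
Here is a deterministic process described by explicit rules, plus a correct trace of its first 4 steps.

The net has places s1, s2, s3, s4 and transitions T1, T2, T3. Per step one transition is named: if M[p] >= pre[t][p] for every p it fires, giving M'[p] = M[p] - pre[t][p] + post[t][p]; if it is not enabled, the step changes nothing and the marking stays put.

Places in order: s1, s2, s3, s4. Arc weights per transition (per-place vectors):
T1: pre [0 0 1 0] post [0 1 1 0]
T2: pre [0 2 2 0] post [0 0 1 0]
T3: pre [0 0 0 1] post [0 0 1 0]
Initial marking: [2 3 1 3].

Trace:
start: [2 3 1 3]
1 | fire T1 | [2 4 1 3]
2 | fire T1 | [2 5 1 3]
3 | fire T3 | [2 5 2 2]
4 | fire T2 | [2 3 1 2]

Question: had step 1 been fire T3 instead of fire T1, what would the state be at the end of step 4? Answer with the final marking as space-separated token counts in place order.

2 2 2 1

(re-executing from step 1 with the substitution; state before step 1: [2 3 1 3])
1 | fire T3 | [2 3 2 2]
2 | fire T1 | [2 4 2 2]
3 | fire T3 | [2 4 3 1]
4 | fire T2 | [2 2 2 1]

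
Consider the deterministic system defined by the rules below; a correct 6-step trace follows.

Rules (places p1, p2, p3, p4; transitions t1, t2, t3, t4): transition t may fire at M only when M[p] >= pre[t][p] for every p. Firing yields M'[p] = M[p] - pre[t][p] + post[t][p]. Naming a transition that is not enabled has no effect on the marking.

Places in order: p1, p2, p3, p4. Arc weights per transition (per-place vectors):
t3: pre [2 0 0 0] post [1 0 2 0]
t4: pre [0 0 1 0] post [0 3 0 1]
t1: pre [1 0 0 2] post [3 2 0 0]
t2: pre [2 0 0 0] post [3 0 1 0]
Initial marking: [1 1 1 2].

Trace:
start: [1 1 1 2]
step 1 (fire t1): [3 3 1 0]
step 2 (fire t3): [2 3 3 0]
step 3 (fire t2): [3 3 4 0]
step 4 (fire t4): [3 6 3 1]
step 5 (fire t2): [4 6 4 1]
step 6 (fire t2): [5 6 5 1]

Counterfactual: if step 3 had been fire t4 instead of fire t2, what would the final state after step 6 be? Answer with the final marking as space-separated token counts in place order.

4 9 3 2

(re-executing from step 3 with the substitution; state before step 3: [2 3 3 0])
step 3 (fire t4): [2 6 2 1]
step 4 (fire t4): [2 9 1 2]
step 5 (fire t2): [3 9 2 2]
step 6 (fire t2): [4 9 3 2]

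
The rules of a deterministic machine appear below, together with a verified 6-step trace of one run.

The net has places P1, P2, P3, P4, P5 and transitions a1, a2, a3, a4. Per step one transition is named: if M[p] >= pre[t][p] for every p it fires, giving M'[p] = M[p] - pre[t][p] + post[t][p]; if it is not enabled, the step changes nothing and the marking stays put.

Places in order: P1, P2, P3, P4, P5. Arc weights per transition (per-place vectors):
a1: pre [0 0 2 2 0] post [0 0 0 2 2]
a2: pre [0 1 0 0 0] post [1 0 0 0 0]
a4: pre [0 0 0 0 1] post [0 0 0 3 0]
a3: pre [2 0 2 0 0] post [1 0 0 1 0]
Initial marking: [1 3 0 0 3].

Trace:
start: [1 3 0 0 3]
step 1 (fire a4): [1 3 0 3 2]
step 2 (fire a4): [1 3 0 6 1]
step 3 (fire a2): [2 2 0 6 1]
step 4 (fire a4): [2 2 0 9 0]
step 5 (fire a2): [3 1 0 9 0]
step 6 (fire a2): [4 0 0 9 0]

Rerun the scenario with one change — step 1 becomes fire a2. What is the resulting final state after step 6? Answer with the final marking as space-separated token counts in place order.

(re-executing from step 1 with the substitution; state before step 1: [1 3 0 0 3])
step 1 (fire a2): [2 2 0 0 3]
step 2 (fire a4): [2 2 0 3 2]
step 3 (fire a2): [3 1 0 3 2]
step 4 (fire a4): [3 1 0 6 1]
step 5 (fire a2): [4 0 0 6 1]
step 6 (fire a2): [4 0 0 6 1]

4 0 0 6 1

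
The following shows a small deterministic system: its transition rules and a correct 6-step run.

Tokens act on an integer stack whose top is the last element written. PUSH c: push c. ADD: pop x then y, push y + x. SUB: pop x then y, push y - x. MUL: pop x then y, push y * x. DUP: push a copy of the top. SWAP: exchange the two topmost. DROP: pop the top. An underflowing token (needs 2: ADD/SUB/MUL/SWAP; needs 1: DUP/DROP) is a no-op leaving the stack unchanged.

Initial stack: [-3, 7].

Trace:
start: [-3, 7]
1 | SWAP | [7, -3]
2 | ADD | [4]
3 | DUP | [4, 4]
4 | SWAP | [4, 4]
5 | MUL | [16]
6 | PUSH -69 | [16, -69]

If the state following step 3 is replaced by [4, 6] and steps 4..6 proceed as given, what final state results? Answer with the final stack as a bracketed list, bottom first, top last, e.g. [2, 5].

state after step 3 := [4, 6]
4 | SWAP | [6, 4]
5 | MUL | [24]
6 | PUSH -69 | [24, -69]

[24, -69]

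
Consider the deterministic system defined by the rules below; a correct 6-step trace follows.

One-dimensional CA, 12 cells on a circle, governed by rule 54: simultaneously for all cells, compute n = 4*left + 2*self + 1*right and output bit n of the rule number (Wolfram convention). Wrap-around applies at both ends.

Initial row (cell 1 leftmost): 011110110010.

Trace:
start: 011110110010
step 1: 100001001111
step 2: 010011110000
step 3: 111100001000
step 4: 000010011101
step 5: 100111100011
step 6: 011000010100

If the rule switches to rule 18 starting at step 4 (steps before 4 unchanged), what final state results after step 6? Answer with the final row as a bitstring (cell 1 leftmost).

011000010001

(re-executing steps 4..6 under rule 18; state before step 4: 111100001000)
step 4: 000010010101
step 5: 100101100000
step 6: 011000010001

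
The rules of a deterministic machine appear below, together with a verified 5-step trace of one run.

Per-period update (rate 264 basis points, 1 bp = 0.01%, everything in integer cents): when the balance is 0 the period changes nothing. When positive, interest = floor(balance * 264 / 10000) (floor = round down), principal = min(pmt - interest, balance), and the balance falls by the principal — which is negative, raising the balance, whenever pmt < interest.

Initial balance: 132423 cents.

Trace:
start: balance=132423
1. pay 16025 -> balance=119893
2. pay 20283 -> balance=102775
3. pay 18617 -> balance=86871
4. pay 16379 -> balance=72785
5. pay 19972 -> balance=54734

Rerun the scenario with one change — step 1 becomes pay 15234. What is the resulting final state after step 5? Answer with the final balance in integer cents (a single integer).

(re-executing from step 1 with the substitution; state before step 1: balance=132423)
1. pay 15234 -> balance=120684
2. pay 20283 -> balance=103587
3. pay 18617 -> balance=87704
4. pay 16379 -> balance=73640
5. pay 19972 -> balance=55612

55612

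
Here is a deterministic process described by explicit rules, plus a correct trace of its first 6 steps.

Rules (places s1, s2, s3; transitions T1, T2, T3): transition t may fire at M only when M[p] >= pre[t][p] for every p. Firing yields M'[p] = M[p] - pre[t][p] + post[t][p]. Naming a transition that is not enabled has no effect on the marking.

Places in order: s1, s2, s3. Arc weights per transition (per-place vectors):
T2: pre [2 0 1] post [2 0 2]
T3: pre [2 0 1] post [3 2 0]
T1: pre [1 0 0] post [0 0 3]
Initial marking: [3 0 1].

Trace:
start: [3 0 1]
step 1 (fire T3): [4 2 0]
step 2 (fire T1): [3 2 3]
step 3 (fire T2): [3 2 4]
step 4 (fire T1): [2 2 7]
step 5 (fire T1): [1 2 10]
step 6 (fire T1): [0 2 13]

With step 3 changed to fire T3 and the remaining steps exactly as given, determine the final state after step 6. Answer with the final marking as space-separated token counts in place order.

(re-executing from step 3 with the substitution; state before step 3: [3 2 3])
step 3 (fire T3): [4 4 2]
step 4 (fire T1): [3 4 5]
step 5 (fire T1): [2 4 8]
step 6 (fire T1): [1 4 11]

1 4 11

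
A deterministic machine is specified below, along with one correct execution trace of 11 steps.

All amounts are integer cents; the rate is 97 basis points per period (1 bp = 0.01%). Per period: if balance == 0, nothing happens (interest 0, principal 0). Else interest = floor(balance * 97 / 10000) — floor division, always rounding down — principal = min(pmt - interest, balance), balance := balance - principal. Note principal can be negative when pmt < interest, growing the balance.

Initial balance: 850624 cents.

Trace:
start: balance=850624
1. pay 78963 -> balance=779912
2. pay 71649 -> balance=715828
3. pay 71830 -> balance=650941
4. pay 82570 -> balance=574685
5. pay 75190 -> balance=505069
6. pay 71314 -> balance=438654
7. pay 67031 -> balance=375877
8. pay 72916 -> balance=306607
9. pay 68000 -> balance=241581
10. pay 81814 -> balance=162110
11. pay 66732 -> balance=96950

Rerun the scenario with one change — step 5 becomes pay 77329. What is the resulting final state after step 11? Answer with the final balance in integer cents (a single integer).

94681

(re-executing from step 5 with the substitution; state before step 5: balance=574685)
5. pay 77329 -> balance=502930
6. pay 71314 -> balance=436494
7. pay 67031 -> balance=373696
8. pay 72916 -> balance=304404
9. pay 68000 -> balance=239356
10. pay 81814 -> balance=159863
11. pay 66732 -> balance=94681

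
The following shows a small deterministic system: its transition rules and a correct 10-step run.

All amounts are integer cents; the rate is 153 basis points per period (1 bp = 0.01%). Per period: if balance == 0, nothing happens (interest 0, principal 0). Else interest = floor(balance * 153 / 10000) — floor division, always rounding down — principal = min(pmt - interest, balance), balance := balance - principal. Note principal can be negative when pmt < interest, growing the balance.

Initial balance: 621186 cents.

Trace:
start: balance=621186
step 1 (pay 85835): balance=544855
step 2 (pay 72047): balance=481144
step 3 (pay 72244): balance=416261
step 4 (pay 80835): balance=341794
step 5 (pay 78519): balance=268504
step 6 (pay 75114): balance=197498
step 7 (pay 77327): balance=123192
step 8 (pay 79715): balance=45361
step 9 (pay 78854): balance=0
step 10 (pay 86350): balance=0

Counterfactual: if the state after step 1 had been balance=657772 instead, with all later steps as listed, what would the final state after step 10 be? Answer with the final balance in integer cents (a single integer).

state after step 1 := balance=657772
step 2 (pay 72047): balance=595788
step 3 (pay 72244): balance=532659
step 4 (pay 80835): balance=459973
step 5 (pay 78519): balance=388491
step 6 (pay 75114): balance=319320
step 7 (pay 77327): balance=246878
step 8 (pay 79715): balance=170940
step 9 (pay 78854): balance=94701
step 10 (pay 86350): balance=9799

9799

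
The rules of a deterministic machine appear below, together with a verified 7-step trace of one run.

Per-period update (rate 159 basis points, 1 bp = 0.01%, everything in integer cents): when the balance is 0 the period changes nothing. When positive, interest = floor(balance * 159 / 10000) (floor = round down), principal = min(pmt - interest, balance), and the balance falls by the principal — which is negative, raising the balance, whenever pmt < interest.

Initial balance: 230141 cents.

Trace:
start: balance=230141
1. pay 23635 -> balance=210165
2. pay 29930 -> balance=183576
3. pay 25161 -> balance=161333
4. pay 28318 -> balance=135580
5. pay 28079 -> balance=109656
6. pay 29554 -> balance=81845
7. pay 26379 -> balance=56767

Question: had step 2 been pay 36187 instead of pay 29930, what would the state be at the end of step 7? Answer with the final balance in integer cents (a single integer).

49998

(re-executing from step 2 with the substitution; state before step 2: balance=210165)
2. pay 36187 -> balance=177319
3. pay 25161 -> balance=154977
4. pay 28318 -> balance=129123
5. pay 28079 -> balance=103097
6. pay 29554 -> balance=75182
7. pay 26379 -> balance=49998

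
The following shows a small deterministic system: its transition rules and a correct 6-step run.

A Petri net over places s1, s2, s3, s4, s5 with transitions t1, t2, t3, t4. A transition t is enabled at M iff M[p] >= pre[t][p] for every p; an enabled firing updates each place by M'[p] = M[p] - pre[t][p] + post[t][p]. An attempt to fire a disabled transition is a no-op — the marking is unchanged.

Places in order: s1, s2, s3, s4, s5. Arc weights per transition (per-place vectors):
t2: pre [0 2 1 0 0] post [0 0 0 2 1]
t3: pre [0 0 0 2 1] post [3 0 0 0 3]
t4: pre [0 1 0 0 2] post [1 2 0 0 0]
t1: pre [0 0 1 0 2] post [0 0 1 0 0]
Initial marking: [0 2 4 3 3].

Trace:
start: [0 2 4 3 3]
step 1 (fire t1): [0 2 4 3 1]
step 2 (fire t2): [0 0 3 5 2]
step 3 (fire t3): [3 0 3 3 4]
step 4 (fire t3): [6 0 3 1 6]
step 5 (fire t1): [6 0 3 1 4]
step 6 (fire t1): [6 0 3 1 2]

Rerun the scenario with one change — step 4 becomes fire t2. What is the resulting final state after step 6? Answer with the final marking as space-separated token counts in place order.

(re-executing from step 4 with the substitution; state before step 4: [3 0 3 3 4])
step 4 (fire t2): [3 0 3 3 4]
step 5 (fire t1): [3 0 3 3 2]
step 6 (fire t1): [3 0 3 3 0]

3 0 3 3 0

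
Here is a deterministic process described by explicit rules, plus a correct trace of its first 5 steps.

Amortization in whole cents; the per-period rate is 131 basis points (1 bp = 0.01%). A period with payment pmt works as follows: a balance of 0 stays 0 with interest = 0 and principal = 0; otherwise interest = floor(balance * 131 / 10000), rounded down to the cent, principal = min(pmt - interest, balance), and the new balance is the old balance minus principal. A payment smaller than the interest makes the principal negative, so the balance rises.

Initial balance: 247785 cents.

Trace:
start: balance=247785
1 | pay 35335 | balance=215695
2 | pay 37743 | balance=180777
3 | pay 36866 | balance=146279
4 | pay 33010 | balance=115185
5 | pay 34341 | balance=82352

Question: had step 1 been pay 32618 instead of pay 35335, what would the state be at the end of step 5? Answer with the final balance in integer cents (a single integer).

85214

(re-executing from step 1 with the substitution; state before step 1: balance=247785)
1 | pay 32618 | balance=218412
2 | pay 37743 | balance=183530
3 | pay 36866 | balance=149068
4 | pay 33010 | balance=118010
5 | pay 34341 | balance=85214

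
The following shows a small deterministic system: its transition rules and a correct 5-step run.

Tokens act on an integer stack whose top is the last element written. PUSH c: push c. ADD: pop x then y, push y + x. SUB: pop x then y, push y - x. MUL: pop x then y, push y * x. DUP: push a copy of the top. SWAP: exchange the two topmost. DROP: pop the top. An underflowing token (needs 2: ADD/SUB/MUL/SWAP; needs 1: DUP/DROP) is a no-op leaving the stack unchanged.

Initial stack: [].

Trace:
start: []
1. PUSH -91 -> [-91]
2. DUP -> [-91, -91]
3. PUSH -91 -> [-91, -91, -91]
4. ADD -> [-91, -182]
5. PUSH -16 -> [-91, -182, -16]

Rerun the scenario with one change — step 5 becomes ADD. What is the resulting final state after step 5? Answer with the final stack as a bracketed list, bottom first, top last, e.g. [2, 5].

(re-executing from step 5 with the substitution; state before step 5: [-91, -182])
5. ADD -> [-273]

[-273]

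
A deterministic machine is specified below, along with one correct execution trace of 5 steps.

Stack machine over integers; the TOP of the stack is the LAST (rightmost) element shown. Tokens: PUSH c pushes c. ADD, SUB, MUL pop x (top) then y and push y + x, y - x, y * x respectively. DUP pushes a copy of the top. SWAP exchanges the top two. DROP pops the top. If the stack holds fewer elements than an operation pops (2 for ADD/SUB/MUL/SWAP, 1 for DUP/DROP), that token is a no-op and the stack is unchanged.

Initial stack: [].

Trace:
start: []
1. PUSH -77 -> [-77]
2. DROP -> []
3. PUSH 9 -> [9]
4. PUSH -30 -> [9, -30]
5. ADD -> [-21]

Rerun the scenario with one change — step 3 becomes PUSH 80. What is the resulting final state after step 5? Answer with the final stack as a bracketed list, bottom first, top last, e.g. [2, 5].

(re-executing from step 3 with the substitution; state before step 3: [])
3. PUSH 80 -> [80]
4. PUSH -30 -> [80, -30]
5. ADD -> [50]

[50]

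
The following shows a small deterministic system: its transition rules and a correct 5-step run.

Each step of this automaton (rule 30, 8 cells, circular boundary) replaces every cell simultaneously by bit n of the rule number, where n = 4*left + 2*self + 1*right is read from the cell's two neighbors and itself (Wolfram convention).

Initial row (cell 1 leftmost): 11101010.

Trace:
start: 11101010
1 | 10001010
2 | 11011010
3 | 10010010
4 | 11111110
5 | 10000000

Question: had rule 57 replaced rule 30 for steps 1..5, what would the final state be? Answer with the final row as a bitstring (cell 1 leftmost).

(re-executing steps 1..5 under rule 57; state before step 1: 11101010)
1 | 10010101
2 | 01001011
3 | 10100110
4 | 01010101
5 | 10101010

10101010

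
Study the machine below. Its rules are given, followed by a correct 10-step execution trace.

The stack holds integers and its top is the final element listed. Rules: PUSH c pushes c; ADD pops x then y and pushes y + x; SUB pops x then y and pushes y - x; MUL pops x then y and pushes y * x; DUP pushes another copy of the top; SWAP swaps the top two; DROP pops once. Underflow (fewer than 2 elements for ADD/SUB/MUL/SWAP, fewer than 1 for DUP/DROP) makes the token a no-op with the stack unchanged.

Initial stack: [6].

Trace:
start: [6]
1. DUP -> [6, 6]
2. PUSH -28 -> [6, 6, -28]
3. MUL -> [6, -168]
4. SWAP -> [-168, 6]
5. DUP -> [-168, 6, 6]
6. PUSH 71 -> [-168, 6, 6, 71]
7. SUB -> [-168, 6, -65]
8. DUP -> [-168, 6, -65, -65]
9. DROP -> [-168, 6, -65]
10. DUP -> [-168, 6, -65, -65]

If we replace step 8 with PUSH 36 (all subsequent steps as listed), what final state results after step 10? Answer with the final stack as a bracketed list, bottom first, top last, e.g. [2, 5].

[-168, 6, -65, -65]

(re-executing from step 8 with the substitution; state before step 8: [-168, 6, -65])
8. PUSH 36 -> [-168, 6, -65, 36]
9. DROP -> [-168, 6, -65]
10. DUP -> [-168, 6, -65, -65]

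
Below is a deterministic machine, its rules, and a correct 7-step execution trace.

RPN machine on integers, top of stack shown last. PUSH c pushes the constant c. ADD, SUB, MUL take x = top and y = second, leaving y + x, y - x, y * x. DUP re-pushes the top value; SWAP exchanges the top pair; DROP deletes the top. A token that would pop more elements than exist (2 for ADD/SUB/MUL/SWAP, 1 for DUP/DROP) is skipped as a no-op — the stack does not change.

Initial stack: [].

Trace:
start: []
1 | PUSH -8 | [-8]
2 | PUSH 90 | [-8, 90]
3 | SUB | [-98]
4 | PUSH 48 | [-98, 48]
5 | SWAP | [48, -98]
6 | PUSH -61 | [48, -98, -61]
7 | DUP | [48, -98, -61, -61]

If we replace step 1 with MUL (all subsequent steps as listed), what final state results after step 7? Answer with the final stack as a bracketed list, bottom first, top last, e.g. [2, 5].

[48, 90, -61, -61]

(re-executing from step 1 with the substitution; state before step 1: [])
1 | MUL | []
2 | PUSH 90 | [90]
3 | SUB | [90]
4 | PUSH 48 | [90, 48]
5 | SWAP | [48, 90]
6 | PUSH -61 | [48, 90, -61]
7 | DUP | [48, 90, -61, -61]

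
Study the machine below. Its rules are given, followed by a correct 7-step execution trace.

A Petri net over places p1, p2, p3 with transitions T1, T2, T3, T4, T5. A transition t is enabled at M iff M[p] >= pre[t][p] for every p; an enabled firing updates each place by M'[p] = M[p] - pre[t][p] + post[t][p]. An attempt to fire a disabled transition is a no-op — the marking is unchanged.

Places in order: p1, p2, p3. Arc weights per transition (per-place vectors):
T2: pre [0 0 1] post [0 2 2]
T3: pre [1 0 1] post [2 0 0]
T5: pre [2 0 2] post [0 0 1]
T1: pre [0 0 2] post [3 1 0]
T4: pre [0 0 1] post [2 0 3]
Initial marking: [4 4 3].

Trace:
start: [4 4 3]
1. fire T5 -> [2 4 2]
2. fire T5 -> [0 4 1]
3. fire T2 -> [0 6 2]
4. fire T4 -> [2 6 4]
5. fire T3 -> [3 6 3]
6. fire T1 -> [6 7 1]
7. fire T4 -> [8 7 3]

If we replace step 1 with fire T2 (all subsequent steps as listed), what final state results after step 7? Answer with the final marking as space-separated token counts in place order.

10 9 5

(re-executing from step 1 with the substitution; state before step 1: [4 4 3])
1. fire T2 -> [4 6 4]
2. fire T5 -> [2 6 3]
3. fire T2 -> [2 8 4]
4. fire T4 -> [4 8 6]
5. fire T3 -> [5 8 5]
6. fire T1 -> [8 9 3]
7. fire T4 -> [10 9 5]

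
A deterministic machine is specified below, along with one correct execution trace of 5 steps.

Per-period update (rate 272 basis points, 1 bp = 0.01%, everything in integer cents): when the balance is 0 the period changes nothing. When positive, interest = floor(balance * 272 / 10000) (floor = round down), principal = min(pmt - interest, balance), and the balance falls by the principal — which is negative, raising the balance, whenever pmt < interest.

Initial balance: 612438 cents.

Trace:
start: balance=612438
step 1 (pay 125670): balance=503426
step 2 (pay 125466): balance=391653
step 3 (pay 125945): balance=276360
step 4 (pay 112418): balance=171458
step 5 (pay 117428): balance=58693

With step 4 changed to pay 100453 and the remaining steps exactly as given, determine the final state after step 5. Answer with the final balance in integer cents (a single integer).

(re-executing from step 4 with the substitution; state before step 4: balance=276360)
step 4 (pay 100453): balance=183423
step 5 (pay 117428): balance=70984

70984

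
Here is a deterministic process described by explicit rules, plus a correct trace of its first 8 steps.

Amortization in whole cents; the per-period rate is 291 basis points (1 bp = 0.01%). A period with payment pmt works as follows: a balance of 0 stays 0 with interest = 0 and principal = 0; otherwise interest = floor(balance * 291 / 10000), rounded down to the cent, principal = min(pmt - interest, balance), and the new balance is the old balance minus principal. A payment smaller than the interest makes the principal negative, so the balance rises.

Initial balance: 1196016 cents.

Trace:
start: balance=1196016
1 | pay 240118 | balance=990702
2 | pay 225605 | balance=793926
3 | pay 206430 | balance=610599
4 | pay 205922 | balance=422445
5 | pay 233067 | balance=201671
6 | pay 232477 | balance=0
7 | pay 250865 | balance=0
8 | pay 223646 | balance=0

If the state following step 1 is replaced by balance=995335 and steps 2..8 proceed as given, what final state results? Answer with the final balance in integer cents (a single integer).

state after step 1 := balance=995335
2 | pay 225605 | balance=798694
3 | pay 206430 | balance=615505
4 | pay 205922 | balance=427494
5 | pay 233067 | balance=206867
6 | pay 232477 | balance=0
7 | pay 250865 | balance=0
8 | pay 223646 | balance=0

0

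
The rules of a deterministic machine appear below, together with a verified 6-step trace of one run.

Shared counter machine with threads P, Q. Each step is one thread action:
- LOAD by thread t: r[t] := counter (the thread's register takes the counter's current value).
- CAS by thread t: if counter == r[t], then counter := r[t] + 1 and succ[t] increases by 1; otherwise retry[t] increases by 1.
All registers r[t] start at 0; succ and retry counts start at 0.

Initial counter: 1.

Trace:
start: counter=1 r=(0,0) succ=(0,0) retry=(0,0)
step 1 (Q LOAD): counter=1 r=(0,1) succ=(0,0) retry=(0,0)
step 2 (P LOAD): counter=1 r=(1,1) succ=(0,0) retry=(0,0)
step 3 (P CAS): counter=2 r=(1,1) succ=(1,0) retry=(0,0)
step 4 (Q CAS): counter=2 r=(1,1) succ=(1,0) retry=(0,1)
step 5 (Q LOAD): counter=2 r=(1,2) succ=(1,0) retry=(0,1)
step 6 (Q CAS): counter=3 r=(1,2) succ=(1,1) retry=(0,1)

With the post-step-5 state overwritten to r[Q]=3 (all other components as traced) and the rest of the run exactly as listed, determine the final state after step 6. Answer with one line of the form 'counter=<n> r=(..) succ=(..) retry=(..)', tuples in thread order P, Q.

state after step 5 := counter=2 r=(1,3) succ=(1,0) retry=(0,1)
step 6 (Q CAS): counter=2 r=(1,3) succ=(1,0) retry=(0,2)

counter=2 r=(1,3) succ=(1,0) retry=(0,2)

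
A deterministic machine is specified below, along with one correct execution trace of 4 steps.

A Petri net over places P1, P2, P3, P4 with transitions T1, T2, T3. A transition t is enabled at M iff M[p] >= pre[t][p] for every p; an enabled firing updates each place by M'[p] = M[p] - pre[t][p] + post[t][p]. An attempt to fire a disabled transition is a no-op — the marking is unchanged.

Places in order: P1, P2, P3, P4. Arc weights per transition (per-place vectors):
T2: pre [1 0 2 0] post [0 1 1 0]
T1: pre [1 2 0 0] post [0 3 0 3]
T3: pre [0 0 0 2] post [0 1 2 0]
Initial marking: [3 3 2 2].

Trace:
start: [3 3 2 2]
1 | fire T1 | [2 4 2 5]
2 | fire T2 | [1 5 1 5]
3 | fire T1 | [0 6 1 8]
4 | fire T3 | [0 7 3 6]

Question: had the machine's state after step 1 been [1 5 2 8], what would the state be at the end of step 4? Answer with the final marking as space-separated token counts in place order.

0 7 3 6

state after step 1 := [1 5 2 8]
2 | fire T2 | [0 6 1 8]
3 | fire T1 | [0 6 1 8]
4 | fire T3 | [0 7 3 6]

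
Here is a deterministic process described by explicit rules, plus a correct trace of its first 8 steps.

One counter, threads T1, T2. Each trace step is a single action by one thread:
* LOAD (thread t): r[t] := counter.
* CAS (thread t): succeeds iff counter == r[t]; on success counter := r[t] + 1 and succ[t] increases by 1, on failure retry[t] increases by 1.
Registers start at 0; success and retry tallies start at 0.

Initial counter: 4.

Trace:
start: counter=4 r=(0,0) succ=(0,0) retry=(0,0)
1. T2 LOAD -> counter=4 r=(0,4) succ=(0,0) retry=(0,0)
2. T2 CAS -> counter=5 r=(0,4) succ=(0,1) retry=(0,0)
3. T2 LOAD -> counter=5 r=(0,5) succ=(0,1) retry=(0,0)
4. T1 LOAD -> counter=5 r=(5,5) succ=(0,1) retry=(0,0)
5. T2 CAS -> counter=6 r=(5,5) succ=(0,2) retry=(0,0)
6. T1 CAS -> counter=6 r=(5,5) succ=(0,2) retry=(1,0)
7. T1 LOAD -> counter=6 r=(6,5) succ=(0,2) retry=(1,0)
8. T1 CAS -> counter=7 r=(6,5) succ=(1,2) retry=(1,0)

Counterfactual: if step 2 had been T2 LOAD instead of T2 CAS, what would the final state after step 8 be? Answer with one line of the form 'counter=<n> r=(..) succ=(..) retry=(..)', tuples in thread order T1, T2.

counter=6 r=(5,4) succ=(1,1) retry=(1,0)

(re-executing from step 2 with the substitution; state before step 2: counter=4 r=(0,4) succ=(0,0) retry=(0,0))
2. T2 LOAD -> counter=4 r=(0,4) succ=(0,0) retry=(0,0)
3. T2 LOAD -> counter=4 r=(0,4) succ=(0,0) retry=(0,0)
4. T1 LOAD -> counter=4 r=(4,4) succ=(0,0) retry=(0,0)
5. T2 CAS -> counter=5 r=(4,4) succ=(0,1) retry=(0,0)
6. T1 CAS -> counter=5 r=(4,4) succ=(0,1) retry=(1,0)
7. T1 LOAD -> counter=5 r=(5,4) succ=(0,1) retry=(1,0)
8. T1 CAS -> counter=6 r=(5,4) succ=(1,1) retry=(1,0)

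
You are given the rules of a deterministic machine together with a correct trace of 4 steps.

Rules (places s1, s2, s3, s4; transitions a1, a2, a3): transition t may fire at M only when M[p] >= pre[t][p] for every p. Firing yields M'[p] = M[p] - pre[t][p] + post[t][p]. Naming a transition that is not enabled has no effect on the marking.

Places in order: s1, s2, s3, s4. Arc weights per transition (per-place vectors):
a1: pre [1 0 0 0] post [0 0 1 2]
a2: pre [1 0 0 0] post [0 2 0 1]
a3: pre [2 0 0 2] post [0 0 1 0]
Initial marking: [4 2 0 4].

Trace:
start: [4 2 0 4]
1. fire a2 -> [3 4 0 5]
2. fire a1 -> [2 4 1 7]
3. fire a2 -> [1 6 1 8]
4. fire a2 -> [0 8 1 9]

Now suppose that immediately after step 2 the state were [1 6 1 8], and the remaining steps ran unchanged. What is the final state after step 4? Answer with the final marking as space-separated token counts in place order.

0 8 1 9

state after step 2 := [1 6 1 8]
3. fire a2 -> [0 8 1 9]
4. fire a2 -> [0 8 1 9]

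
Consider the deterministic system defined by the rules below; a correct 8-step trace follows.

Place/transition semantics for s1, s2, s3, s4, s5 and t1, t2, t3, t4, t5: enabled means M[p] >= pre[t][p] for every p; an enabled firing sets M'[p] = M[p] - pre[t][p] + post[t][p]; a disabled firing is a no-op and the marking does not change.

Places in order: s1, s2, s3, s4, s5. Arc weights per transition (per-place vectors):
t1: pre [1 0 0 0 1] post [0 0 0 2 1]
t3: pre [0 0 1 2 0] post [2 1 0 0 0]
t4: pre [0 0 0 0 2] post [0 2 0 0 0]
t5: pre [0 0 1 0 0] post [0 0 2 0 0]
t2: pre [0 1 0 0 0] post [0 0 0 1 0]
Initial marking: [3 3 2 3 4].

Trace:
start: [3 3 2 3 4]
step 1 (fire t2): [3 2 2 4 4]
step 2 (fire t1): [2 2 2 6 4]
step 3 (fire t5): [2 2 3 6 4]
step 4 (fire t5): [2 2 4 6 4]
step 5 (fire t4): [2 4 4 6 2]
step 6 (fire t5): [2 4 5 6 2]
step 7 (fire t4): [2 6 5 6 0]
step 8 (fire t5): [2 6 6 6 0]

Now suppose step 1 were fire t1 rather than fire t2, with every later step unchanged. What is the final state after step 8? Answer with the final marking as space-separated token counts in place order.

1 7 6 7 0

(re-executing from step 1 with the substitution; state before step 1: [3 3 2 3 4])
step 1 (fire t1): [2 3 2 5 4]
step 2 (fire t1): [1 3 2 7 4]
step 3 (fire t5): [1 3 3 7 4]
step 4 (fire t5): [1 3 4 7 4]
step 5 (fire t4): [1 5 4 7 2]
step 6 (fire t5): [1 5 5 7 2]
step 7 (fire t4): [1 7 5 7 0]
step 8 (fire t5): [1 7 6 7 0]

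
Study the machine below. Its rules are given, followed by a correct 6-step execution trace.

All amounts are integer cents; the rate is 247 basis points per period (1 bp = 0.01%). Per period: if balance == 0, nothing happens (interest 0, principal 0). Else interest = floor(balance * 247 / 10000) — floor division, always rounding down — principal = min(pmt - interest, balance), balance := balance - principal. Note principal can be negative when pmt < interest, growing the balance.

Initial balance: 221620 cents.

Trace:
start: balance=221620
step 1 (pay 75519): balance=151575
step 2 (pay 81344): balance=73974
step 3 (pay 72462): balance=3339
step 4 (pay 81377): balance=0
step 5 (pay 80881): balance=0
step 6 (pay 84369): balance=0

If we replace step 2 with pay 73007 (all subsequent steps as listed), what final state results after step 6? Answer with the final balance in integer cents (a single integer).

0

(re-executing from step 2 with the substitution; state before step 2: balance=151575)
step 2 (pay 73007): balance=82311
step 3 (pay 72462): balance=11882
step 4 (pay 81377): balance=0
step 5 (pay 80881): balance=0
step 6 (pay 84369): balance=0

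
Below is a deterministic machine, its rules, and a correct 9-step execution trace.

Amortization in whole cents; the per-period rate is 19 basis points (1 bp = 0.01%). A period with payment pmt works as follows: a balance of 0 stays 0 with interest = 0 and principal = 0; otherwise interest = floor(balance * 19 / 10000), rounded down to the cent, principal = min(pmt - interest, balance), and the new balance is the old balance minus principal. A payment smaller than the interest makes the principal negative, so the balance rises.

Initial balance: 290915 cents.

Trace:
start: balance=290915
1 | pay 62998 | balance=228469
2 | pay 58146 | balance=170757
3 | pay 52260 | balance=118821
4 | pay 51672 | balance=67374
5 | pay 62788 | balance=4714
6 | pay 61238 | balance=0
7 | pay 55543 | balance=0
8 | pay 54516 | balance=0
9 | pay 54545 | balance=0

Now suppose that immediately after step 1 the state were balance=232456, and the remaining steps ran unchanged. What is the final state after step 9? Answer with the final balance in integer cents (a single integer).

state after step 1 := balance=232456
2 | pay 58146 | balance=174751
3 | pay 52260 | balance=122823
4 | pay 51672 | balance=71384
5 | pay 62788 | balance=8731
6 | pay 61238 | balance=0
7 | pay 55543 | balance=0
8 | pay 54516 | balance=0
9 | pay 54545 | balance=0

0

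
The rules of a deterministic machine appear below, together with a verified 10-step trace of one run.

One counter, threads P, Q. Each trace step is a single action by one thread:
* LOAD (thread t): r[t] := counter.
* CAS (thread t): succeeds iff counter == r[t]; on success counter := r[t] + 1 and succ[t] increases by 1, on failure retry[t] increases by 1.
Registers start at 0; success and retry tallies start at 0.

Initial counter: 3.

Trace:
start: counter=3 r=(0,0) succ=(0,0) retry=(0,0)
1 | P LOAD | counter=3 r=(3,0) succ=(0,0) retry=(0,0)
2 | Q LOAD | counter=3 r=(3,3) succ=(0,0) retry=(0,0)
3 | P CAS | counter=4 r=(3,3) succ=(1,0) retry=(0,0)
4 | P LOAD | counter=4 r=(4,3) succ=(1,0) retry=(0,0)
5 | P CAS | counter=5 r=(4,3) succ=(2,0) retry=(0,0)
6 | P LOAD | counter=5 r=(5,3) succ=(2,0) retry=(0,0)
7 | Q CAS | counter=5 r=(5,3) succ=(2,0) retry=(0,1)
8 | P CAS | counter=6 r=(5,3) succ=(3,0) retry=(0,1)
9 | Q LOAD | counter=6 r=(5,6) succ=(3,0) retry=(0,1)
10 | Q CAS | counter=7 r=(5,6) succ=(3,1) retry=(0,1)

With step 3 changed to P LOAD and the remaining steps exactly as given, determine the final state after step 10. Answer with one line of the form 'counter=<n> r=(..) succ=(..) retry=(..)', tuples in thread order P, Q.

counter=6 r=(4,5) succ=(2,1) retry=(0,1)

(re-executing from step 3 with the substitution; state before step 3: counter=3 r=(3,3) succ=(0,0) retry=(0,0))
3 | P LOAD | counter=3 r=(3,3) succ=(0,0) retry=(0,0)
4 | P LOAD | counter=3 r=(3,3) succ=(0,0) retry=(0,0)
5 | P CAS | counter=4 r=(3,3) succ=(1,0) retry=(0,0)
6 | P LOAD | counter=4 r=(4,3) succ=(1,0) retry=(0,0)
7 | Q CAS | counter=4 r=(4,3) succ=(1,0) retry=(0,1)
8 | P CAS | counter=5 r=(4,3) succ=(2,0) retry=(0,1)
9 | Q LOAD | counter=5 r=(4,5) succ=(2,0) retry=(0,1)
10 | Q CAS | counter=6 r=(4,5) succ=(2,1) retry=(0,1)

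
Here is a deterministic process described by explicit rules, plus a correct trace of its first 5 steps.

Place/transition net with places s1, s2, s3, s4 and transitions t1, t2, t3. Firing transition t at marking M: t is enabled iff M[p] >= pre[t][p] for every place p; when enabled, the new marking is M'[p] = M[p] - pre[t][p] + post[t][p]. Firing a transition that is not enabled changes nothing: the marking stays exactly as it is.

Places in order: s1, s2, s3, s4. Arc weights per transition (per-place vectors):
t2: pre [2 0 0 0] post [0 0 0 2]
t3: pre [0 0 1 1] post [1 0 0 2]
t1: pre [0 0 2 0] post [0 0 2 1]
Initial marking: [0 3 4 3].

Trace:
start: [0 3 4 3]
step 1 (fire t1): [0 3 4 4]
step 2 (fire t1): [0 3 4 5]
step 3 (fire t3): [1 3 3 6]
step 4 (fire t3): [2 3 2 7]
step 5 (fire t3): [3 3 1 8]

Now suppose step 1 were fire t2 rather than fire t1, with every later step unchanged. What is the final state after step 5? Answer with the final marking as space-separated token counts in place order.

(re-executing from step 1 with the substitution; state before step 1: [0 3 4 3])
step 1 (fire t2): [0 3 4 3]
step 2 (fire t1): [0 3 4 4]
step 3 (fire t3): [1 3 3 5]
step 4 (fire t3): [2 3 2 6]
step 5 (fire t3): [3 3 1 7]

3 3 1 7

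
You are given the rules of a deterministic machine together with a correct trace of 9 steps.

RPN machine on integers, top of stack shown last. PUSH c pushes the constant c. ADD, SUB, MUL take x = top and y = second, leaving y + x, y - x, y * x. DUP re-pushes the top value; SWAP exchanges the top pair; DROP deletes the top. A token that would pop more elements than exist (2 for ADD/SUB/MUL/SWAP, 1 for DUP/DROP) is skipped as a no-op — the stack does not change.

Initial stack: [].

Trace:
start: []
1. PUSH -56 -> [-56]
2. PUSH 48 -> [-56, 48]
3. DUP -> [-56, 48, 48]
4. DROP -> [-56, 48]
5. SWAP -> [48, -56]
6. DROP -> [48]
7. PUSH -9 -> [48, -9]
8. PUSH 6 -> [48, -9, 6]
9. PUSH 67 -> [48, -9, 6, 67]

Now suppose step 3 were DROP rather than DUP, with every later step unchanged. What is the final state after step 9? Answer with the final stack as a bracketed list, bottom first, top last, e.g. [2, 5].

(re-executing from step 3 with the substitution; state before step 3: [-56, 48])
3. DROP -> [-56]
4. DROP -> []
5. SWAP -> []
6. DROP -> []
7. PUSH -9 -> [-9]
8. PUSH 6 -> [-9, 6]
9. PUSH 67 -> [-9, 6, 67]

[-9, 6, 67]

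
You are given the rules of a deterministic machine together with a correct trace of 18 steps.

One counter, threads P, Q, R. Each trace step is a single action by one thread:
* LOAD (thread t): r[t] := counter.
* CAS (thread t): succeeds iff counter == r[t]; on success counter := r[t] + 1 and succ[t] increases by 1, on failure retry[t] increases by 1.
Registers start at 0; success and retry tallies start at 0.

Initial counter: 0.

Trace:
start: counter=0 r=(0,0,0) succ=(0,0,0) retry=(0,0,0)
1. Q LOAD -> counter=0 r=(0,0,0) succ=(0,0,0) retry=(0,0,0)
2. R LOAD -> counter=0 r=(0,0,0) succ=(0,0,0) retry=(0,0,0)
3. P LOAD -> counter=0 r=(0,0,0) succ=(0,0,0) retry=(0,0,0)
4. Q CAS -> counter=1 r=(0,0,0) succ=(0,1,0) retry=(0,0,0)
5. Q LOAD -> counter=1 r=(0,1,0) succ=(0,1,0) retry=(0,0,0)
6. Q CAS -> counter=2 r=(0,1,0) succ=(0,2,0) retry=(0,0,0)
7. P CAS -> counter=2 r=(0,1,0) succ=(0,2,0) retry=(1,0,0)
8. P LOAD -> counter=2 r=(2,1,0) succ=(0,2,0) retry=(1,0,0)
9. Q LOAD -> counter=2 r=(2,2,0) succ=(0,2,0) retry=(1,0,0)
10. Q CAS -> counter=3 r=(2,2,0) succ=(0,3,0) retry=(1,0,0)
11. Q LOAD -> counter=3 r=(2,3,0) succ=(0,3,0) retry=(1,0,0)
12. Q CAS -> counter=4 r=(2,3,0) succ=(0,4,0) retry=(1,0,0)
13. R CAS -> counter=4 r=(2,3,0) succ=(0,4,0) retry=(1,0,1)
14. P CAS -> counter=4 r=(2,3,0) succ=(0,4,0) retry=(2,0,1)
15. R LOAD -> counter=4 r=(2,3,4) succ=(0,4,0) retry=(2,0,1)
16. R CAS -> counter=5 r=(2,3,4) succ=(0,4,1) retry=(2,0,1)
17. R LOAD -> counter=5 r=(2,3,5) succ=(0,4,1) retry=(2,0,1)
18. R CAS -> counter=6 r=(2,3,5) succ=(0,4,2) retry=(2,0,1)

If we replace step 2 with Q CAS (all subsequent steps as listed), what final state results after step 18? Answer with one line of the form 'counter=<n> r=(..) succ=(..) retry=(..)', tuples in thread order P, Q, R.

counter=6 r=(2,3,5) succ=(0,4,2) retry=(2,1,1)

(re-executing from step 2 with the substitution; state before step 2: counter=0 r=(0,0,0) succ=(0,0,0) retry=(0,0,0))
2. Q CAS -> counter=1 r=(0,0,0) succ=(0,1,0) retry=(0,0,0)
3. P LOAD -> counter=1 r=(1,0,0) succ=(0,1,0) retry=(0,0,0)
4. Q CAS -> counter=1 r=(1,0,0) succ=(0,1,0) retry=(0,1,0)
5. Q LOAD -> counter=1 r=(1,1,0) succ=(0,1,0) retry=(0,1,0)
6. Q CAS -> counter=2 r=(1,1,0) succ=(0,2,0) retry=(0,1,0)
7. P CAS -> counter=2 r=(1,1,0) succ=(0,2,0) retry=(1,1,0)
8. P LOAD -> counter=2 r=(2,1,0) succ=(0,2,0) retry=(1,1,0)
9. Q LOAD -> counter=2 r=(2,2,0) succ=(0,2,0) retry=(1,1,0)
10. Q CAS -> counter=3 r=(2,2,0) succ=(0,3,0) retry=(1,1,0)
11. Q LOAD -> counter=3 r=(2,3,0) succ=(0,3,0) retry=(1,1,0)
12. Q CAS -> counter=4 r=(2,3,0) succ=(0,4,0) retry=(1,1,0)
13. R CAS -> counter=4 r=(2,3,0) succ=(0,4,0) retry=(1,1,1)
14. P CAS -> counter=4 r=(2,3,0) succ=(0,4,0) retry=(2,1,1)
15. R LOAD -> counter=4 r=(2,3,4) succ=(0,4,0) retry=(2,1,1)
16. R CAS -> counter=5 r=(2,3,4) succ=(0,4,1) retry=(2,1,1)
17. R LOAD -> counter=5 r=(2,3,5) succ=(0,4,1) retry=(2,1,1)
18. R CAS -> counter=6 r=(2,3,5) succ=(0,4,2) retry=(2,1,1)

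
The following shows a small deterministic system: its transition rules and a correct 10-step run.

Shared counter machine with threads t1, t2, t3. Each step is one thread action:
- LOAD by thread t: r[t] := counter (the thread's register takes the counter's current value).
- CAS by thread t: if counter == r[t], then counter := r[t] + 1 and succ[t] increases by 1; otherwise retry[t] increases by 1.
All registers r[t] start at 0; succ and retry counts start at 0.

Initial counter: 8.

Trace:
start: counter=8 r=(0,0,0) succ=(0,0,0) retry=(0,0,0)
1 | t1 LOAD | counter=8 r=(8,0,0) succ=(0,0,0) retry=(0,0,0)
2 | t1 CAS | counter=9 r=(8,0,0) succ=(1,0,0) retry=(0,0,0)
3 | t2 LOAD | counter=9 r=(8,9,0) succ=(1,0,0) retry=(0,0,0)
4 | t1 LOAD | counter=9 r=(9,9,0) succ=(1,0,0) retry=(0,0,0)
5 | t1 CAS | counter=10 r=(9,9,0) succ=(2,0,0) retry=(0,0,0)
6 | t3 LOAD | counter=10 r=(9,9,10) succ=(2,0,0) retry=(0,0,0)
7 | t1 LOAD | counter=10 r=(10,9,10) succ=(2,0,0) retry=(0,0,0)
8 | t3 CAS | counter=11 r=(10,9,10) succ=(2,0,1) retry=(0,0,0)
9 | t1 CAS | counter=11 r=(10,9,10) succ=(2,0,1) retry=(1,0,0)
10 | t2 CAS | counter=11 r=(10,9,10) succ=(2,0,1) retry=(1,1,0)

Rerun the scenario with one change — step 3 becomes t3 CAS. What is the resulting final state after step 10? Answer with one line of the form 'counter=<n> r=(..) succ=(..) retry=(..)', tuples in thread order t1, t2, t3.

(re-executing from step 3 with the substitution; state before step 3: counter=9 r=(8,0,0) succ=(1,0,0) retry=(0,0,0))
3 | t3 CAS | counter=9 r=(8,0,0) succ=(1,0,0) retry=(0,0,1)
4 | t1 LOAD | counter=9 r=(9,0,0) succ=(1,0,0) retry=(0,0,1)
5 | t1 CAS | counter=10 r=(9,0,0) succ=(2,0,0) retry=(0,0,1)
6 | t3 LOAD | counter=10 r=(9,0,10) succ=(2,0,0) retry=(0,0,1)
7 | t1 LOAD | counter=10 r=(10,0,10) succ=(2,0,0) retry=(0,0,1)
8 | t3 CAS | counter=11 r=(10,0,10) succ=(2,0,1) retry=(0,0,1)
9 | t1 CAS | counter=11 r=(10,0,10) succ=(2,0,1) retry=(1,0,1)
10 | t2 CAS | counter=11 r=(10,0,10) succ=(2,0,1) retry=(1,1,1)

counter=11 r=(10,0,10) succ=(2,0,1) retry=(1,1,1)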